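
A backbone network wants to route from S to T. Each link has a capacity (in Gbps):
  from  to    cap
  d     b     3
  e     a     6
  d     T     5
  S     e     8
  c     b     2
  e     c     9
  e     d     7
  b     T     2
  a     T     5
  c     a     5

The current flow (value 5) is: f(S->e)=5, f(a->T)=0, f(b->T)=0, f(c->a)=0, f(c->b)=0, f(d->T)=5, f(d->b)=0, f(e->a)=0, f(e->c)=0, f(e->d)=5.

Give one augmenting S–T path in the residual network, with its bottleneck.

S->e->a->T, bottleneck 3

Residual along S->e->a->T: S->e: 3, e->a: 6, a->T: 5.
Bottleneck = min = 3.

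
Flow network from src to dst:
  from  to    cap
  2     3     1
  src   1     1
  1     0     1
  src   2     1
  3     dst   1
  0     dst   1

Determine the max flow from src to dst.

2

Augment src→2→3→dst: bottleneck 1. Total 1.
Augment src→1→0→dst: bottleneck 1. Total 2.
No augmenting path remains in the residual graph.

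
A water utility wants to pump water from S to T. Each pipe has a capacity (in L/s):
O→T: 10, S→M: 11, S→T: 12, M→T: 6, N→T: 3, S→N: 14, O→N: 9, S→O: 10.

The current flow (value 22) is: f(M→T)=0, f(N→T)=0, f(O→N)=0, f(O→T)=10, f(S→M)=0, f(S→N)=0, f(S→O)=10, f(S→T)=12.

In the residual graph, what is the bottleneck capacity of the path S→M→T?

6

Residual capacities along the path: S→M: 11, M→T: 6.
Minimum is 6.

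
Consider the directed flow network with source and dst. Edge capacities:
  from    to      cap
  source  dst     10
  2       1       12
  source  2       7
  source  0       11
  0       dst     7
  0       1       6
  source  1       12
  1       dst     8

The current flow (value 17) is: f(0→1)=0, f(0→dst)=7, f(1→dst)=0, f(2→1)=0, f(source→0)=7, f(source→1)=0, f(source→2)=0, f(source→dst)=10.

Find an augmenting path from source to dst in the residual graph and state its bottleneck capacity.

Residual along source→1→dst: source→1: 12, 1→dst: 8.
Bottleneck = min = 8.

source→1→dst, bottleneck 8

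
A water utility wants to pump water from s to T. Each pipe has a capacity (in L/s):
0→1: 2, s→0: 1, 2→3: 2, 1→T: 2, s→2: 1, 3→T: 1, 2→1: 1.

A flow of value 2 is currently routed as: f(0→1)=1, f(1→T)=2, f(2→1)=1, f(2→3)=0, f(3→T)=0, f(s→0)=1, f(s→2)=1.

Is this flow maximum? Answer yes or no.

Residual reachable from s: {s}; T is not reachable.
Saturated cut: s→0, s→2 with total capacity 2 = current flow value. Flow is maximum.

Yes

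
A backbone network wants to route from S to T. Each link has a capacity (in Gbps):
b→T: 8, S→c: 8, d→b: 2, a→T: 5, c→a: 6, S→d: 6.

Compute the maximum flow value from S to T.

Augment S→c→a→T: bottleneck 5. Total 5.
Augment S→d→b→T: bottleneck 2. Total 7.
No augmenting path remains in the residual graph.

7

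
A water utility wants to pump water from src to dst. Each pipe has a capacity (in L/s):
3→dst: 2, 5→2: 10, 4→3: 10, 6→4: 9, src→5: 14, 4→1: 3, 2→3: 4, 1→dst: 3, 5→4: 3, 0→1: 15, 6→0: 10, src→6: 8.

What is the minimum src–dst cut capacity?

5

Max flow = 5 (via 2 augmenting paths).
In the residual at optimum, the set reachable from src is {0, 1, 2, 3, 4, 5, 6, src}.
Cut edges: 3→dst (cap 2), 1→dst (cap 3). Sum = 5.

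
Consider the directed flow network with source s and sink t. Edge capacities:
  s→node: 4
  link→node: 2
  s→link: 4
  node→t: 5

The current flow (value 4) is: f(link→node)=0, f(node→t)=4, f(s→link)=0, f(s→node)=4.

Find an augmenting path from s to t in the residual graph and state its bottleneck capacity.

Residual along s→link→node→t: s→link: 4, link→node: 2, node→t: 1.
Bottleneck = min = 1.

s→link→node→t, bottleneck 1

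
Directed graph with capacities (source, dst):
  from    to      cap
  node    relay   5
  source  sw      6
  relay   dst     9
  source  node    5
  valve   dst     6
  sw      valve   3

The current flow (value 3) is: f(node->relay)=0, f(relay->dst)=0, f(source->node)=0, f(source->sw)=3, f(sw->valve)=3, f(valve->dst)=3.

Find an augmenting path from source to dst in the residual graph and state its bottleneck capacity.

Residual along source->node->relay->dst: source->node: 5, node->relay: 5, relay->dst: 9.
Bottleneck = min = 5.

source->node->relay->dst, bottleneck 5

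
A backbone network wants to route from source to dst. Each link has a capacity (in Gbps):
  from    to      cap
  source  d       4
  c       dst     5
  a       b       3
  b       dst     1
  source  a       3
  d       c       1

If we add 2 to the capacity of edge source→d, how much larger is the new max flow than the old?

0

Original max flow = 2.
Edge source→d does not cross the min cut (source side {a, b, d, source}), so extra capacity there cannot help.
New max flow = 2. Increase = 0.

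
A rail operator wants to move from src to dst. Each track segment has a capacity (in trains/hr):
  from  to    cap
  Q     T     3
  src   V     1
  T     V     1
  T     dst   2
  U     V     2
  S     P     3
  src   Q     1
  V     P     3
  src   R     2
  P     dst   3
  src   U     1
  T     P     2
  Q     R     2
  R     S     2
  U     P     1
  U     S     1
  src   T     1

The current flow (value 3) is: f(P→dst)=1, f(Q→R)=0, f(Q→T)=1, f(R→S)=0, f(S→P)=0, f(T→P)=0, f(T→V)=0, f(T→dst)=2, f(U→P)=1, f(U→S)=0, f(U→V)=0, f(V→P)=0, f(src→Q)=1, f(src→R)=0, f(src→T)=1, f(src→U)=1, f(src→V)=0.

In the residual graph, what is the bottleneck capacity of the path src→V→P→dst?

Residual capacities along the path: src→V: 1, V→P: 3, P→dst: 2.
Minimum is 1.

1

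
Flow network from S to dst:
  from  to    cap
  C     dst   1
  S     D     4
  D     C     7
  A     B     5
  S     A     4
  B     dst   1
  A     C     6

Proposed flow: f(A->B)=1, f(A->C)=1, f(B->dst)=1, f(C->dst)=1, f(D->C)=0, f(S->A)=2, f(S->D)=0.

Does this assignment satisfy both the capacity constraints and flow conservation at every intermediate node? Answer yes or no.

Yes

Every edge has 0 ≤ f(e) ≤ cap(e).
At each intermediate node, inflow equals outflow.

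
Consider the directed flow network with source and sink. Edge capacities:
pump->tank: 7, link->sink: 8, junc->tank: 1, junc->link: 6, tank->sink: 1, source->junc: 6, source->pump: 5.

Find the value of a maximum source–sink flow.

Augment source->pump->tank->sink: bottleneck 1. Total 1.
Augment source->junc->link->sink: bottleneck 6. Total 7.
No augmenting path remains in the residual graph.

7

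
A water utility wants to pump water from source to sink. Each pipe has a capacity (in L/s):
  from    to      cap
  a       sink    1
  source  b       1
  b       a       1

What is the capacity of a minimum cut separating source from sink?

Max flow = 1 (via 1 augmenting path).
In the residual at optimum, the set reachable from source is {source}.
Cut edges: source->b (cap 1). Sum = 1.

1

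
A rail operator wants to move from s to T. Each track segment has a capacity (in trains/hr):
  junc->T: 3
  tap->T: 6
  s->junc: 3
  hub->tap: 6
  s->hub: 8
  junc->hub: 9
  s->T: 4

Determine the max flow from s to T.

13

Augment s->T: bottleneck 4. Total 4.
Augment s->junc->T: bottleneck 3. Total 7.
Augment s->hub->tap->T: bottleneck 6. Total 13.
No augmenting path remains in the residual graph.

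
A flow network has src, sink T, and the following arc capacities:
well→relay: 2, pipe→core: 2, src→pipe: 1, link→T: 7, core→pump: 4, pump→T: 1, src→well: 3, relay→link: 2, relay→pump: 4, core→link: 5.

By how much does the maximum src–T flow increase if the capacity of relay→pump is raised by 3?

0

Original max flow = 3.
Edge relay→pump does not cross the min cut (source side {src, well}), so extra capacity there cannot help.
New max flow = 3. Increase = 0.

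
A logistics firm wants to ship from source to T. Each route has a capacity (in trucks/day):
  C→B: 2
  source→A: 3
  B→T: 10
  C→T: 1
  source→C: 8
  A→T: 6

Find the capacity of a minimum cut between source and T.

Max flow = 6 (via 3 augmenting paths).
In the residual at optimum, the set reachable from source is {C, source}.
Cut edges: source→A (cap 3), C→B (cap 2), C→T (cap 1). Sum = 6.

6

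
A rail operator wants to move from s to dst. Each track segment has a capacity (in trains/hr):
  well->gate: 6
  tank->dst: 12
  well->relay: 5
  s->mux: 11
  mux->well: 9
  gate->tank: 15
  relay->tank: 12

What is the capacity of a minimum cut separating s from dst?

9

Max flow = 9 (via 2 augmenting paths).
In the residual at optimum, the set reachable from s is {mux, s}.
Cut edges: mux->well (cap 9). Sum = 9.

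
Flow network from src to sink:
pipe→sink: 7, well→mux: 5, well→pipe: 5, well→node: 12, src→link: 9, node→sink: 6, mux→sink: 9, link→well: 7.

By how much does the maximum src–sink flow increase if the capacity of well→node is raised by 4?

0

Original max flow = 7.
Edge well→node does not cross the min cut (source side {link, src}), so extra capacity there cannot help.
New max flow = 7. Increase = 0.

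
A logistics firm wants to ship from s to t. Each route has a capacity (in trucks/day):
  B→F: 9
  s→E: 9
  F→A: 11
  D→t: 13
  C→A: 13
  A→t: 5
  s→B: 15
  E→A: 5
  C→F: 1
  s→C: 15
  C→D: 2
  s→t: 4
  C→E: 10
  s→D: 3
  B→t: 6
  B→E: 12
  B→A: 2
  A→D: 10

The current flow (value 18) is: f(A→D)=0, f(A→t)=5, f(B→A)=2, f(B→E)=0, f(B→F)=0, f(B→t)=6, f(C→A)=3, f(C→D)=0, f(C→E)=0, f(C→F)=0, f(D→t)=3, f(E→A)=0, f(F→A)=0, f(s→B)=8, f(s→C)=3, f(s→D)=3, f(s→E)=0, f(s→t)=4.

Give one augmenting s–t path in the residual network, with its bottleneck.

Residual along s→C→D→t: s→C: 12, C→D: 2, D→t: 10.
Bottleneck = min = 2.

s→C→D→t, bottleneck 2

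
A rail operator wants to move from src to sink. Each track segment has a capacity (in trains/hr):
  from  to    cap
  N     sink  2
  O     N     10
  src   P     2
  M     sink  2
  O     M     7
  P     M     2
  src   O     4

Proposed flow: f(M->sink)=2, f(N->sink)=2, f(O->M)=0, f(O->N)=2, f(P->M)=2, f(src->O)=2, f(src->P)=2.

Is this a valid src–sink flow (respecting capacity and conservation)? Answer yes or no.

Yes

Every edge has 0 ≤ f(e) ≤ cap(e).
At each intermediate node, inflow equals outflow.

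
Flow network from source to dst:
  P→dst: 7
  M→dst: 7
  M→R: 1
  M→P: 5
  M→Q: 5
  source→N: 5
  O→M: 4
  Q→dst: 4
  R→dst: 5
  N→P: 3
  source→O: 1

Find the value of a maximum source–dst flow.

4

Augment source→O→M→dst: bottleneck 1. Total 1.
Augment source→N→P→dst: bottleneck 3. Total 4.
No augmenting path remains in the residual graph.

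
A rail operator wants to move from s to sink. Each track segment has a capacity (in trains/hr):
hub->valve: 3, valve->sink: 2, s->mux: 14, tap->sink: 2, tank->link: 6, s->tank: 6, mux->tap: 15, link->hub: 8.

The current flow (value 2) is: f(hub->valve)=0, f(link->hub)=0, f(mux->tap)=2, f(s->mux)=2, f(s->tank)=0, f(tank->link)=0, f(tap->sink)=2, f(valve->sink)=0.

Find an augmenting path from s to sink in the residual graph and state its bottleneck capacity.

Residual along s->tank->link->hub->valve->sink: s->tank: 6, tank->link: 6, link->hub: 8, hub->valve: 3, valve->sink: 2.
Bottleneck = min = 2.

s->tank->link->hub->valve->sink, bottleneck 2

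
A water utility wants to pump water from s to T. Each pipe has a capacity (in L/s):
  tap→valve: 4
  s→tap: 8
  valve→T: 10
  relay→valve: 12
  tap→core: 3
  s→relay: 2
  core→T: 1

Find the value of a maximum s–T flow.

7

Augment s→tap→core→T: bottleneck 1. Total 1.
Augment s→tap→valve→T: bottleneck 4. Total 5.
Augment s→relay→valve→T: bottleneck 2. Total 7.
No augmenting path remains in the residual graph.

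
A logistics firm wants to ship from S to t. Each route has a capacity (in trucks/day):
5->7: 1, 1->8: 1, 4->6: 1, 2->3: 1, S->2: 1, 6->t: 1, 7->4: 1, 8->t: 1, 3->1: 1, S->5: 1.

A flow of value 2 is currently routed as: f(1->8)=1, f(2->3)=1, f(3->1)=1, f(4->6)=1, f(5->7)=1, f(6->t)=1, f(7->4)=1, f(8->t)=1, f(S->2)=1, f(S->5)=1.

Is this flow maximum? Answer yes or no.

Yes

Residual reachable from S: {S}; t is not reachable.
Saturated cut: S->2, S->5 with total capacity 2 = current flow value. Flow is maximum.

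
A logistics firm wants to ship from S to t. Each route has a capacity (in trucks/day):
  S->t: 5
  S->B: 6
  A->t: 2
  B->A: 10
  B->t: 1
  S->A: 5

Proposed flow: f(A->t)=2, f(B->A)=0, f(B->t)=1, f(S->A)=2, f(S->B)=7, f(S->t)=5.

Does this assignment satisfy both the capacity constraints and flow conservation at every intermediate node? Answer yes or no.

No

Capacity violated on S->B: flow 7 > capacity 6.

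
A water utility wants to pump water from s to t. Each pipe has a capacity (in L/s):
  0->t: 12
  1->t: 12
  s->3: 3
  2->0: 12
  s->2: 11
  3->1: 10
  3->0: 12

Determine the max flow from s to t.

Augment s->3->1->t: bottleneck 3. Total 3.
Augment s->2->0->t: bottleneck 11. Total 14.
No augmenting path remains in the residual graph.

14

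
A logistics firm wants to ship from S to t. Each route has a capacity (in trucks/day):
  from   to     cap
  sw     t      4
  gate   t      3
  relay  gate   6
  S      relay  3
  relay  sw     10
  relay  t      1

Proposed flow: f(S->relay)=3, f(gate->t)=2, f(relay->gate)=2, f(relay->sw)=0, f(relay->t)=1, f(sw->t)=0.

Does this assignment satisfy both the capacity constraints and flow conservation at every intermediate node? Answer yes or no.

Yes

Every edge has 0 ≤ f(e) ≤ cap(e).
At each intermediate node, inflow equals outflow.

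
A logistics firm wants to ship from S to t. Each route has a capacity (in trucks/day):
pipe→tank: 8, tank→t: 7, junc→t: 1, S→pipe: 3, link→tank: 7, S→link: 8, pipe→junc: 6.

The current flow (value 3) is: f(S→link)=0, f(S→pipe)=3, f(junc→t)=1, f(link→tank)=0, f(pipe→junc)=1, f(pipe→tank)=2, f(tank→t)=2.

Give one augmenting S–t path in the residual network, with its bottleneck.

S→link→tank→t, bottleneck 5

Residual along S→link→tank→t: S→link: 8, link→tank: 7, tank→t: 5.
Bottleneck = min = 5.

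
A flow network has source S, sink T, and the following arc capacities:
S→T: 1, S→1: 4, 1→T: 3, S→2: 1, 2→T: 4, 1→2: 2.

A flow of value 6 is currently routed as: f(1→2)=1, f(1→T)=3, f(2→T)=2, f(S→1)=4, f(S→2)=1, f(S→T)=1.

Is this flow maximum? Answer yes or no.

Residual reachable from S: {S}; T is not reachable.
Saturated cut: S→1, S→2, S→T with total capacity 6 = current flow value. Flow is maximum.

Yes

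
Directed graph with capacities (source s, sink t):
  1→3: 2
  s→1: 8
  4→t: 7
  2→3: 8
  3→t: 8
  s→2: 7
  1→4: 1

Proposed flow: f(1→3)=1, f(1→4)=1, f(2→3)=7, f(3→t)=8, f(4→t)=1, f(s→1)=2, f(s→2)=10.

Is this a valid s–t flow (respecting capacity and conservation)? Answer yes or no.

No

Capacity violated on s→2: flow 10 > capacity 7.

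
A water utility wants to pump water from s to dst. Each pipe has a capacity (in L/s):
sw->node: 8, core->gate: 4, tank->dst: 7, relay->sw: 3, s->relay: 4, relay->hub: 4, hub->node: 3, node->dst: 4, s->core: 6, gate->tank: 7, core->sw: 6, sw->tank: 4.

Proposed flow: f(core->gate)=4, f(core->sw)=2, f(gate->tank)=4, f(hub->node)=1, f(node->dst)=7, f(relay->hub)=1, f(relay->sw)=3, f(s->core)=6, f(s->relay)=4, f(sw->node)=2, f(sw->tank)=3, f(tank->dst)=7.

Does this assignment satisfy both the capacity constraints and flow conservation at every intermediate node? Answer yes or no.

No

Capacity violated on node->dst: flow 7 > capacity 4.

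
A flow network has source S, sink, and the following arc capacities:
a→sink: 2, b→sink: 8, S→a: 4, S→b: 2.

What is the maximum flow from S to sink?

4

Augment S→a→sink: bottleneck 2. Total 2.
Augment S→b→sink: bottleneck 2. Total 4.
No augmenting path remains in the residual graph.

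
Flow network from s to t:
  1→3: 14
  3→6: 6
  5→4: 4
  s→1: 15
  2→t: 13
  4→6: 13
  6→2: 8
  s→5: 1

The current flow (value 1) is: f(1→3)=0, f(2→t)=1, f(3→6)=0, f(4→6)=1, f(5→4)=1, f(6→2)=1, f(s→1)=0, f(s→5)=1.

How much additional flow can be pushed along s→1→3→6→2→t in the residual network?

Residual capacities along the path: s→1: 15, 1→3: 14, 3→6: 6, 6→2: 7, 2→t: 12.
Minimum is 6.

6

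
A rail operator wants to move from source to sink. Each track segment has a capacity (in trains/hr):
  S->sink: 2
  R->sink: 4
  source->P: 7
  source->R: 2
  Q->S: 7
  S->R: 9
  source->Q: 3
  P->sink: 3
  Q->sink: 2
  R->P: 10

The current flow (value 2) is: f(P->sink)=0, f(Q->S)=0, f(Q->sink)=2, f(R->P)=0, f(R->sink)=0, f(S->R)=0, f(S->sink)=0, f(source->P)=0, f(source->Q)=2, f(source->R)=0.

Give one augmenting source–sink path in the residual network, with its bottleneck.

source->R->sink, bottleneck 2

Residual along source->R->sink: source->R: 2, R->sink: 4.
Bottleneck = min = 2.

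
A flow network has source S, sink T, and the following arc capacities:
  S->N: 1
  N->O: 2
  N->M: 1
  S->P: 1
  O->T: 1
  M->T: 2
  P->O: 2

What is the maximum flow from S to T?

Augment S->N->M->T: bottleneck 1. Total 1.
Augment S->P->O->T: bottleneck 1. Total 2.
No augmenting path remains in the residual graph.

2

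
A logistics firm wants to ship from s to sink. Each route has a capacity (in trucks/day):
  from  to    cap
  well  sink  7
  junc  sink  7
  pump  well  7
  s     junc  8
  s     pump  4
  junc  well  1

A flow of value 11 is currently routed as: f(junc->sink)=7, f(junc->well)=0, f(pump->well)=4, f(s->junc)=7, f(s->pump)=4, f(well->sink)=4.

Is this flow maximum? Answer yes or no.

Residual path s->junc->well->sink has bottleneck 1 > 0.
Pushing 1 along it raises the flow to 12, so the given flow is not maximum.

No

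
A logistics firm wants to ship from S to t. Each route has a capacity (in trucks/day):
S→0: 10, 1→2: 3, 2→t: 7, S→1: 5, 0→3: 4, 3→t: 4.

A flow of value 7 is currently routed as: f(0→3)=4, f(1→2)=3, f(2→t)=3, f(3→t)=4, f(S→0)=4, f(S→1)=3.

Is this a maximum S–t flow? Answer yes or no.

Yes

Residual reachable from S: {0, 1, S}; t is not reachable.
Saturated cut: 1→2, 0→3 with total capacity 7 = current flow value. Flow is maximum.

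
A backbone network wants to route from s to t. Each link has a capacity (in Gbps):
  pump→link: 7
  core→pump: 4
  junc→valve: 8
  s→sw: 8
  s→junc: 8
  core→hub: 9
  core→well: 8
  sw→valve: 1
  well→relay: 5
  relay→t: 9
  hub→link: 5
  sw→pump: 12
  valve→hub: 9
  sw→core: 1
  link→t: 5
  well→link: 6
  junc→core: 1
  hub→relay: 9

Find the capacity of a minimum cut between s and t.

Max flow = 14 (via 4 augmenting paths).
In the residual at optimum, the set reachable from s is {core, hub, junc, link, pump, relay, s, sw, valve, well}.
Cut edges: relay→t (cap 9), link→t (cap 5). Sum = 14.

14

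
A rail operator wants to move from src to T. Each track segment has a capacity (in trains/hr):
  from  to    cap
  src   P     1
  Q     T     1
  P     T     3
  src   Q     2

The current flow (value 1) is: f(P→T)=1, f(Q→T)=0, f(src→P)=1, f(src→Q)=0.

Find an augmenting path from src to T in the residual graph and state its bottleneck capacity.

src→Q→T, bottleneck 1

Residual along src→Q→T: src→Q: 2, Q→T: 1.
Bottleneck = min = 1.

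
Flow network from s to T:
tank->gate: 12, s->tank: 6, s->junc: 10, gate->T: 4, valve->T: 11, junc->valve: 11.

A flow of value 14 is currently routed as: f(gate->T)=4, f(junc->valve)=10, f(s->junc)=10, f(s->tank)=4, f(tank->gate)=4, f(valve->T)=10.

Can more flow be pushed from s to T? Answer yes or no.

Residual reachable from s: {gate, s, tank}; T is not reachable.
Saturated cut: s->junc, gate->T with total capacity 14 = current flow value. Flow is maximum.

No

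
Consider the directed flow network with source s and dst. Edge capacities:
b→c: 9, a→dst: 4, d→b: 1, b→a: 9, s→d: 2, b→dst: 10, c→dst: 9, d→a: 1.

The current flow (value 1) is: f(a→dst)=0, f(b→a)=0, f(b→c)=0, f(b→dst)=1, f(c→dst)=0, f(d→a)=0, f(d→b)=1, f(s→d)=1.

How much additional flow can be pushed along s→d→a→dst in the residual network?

Residual capacities along the path: s→d: 1, d→a: 1, a→dst: 4.
Minimum is 1.

1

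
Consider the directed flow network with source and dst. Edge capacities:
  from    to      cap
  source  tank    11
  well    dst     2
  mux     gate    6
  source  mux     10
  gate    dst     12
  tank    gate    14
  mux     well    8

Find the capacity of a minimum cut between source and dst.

14

Max flow = 14 (via 3 augmenting paths).
In the residual at optimum, the set reachable from source is {gate, mux, source, tank, well}.
Cut edges: gate->dst (cap 12), well->dst (cap 2). Sum = 14.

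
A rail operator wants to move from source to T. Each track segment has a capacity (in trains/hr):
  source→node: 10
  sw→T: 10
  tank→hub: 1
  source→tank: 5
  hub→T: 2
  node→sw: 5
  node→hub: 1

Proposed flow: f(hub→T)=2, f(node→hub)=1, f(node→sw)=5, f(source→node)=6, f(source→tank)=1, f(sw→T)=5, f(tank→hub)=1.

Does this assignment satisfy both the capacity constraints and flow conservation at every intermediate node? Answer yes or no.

Yes

Every edge has 0 ≤ f(e) ≤ cap(e).
At each intermediate node, inflow equals outflow.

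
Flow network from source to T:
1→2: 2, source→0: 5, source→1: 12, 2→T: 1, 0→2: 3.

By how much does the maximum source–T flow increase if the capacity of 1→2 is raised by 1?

Original max flow = 1.
Edge 1→2 does not cross the min cut (source side {0, 1, 2, source}), so extra capacity there cannot help.
New max flow = 1. Increase = 0.

0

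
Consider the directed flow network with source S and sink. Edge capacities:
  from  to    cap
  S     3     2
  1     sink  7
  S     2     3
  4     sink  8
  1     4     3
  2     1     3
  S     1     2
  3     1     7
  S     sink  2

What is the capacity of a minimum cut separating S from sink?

9

Max flow = 9 (via 4 augmenting paths).
In the residual at optimum, the set reachable from S is {S}.
Cut edges: S→2 (cap 3), S→3 (cap 2), S→1 (cap 2), S→sink (cap 2). Sum = 9.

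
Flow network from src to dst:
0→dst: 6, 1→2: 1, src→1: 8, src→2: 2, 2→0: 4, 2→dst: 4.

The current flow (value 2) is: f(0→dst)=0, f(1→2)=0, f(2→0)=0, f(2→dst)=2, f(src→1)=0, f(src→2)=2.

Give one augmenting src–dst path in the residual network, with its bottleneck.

src→1→2→dst, bottleneck 1

Residual along src→1→2→dst: src→1: 8, 1→2: 1, 2→dst: 2.
Bottleneck = min = 1.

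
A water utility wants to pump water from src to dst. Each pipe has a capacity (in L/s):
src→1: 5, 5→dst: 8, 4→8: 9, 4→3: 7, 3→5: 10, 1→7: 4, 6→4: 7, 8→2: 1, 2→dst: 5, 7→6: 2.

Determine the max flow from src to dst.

2

Augment src→1→7→6→4→8→2→dst: bottleneck 1. Total 1.
Augment src→1→7→6→4→3→5→dst: bottleneck 1. Total 2.
No augmenting path remains in the residual graph.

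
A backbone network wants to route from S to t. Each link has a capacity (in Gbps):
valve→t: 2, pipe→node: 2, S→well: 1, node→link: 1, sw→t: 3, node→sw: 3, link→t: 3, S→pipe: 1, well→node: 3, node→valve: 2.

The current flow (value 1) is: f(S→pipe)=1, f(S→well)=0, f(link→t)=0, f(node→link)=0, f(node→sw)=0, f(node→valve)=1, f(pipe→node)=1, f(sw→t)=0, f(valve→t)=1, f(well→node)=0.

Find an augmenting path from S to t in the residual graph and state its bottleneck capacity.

S→well→node→valve→t, bottleneck 1

Residual along S→well→node→valve→t: S→well: 1, well→node: 3, node→valve: 1, valve→t: 1.
Bottleneck = min = 1.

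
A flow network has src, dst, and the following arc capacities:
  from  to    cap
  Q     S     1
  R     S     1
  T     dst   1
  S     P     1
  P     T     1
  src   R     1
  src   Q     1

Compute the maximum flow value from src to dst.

1

Augment src->Q->S->P->T->dst: bottleneck 1. Total 1.
No augmenting path remains in the residual graph.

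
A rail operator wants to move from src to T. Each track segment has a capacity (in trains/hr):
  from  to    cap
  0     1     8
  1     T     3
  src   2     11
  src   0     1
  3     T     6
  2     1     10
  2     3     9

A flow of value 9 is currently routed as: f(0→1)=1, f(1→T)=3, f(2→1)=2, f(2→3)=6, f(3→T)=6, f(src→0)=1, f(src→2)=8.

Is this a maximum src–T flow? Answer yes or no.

Yes

Residual reachable from src: {0, 1, 2, 3, src}; T is not reachable.
Saturated cut: 1→T, 3→T with total capacity 9 = current flow value. Flow is maximum.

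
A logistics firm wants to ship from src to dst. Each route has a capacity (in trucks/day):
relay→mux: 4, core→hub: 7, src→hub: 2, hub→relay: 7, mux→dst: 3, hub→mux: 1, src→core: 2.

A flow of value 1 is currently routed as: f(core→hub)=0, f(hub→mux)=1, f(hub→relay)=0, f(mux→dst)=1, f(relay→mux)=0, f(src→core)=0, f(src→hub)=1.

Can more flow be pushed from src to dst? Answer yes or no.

Yes

Residual path src→hub→relay→mux→dst has bottleneck 1 > 0.
Pushing 1 along it raises the flow to 2, so the given flow is not maximum.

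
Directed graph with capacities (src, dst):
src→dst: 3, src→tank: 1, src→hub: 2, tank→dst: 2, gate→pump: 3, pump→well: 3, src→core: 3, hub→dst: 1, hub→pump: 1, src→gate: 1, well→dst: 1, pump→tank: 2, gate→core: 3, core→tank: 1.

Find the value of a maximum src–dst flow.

7

Augment src→dst: bottleneck 3. Total 3.
Augment src→hub→dst: bottleneck 1. Total 4.
Augment src→tank→dst: bottleneck 1. Total 5.
Augment src→core→tank→dst: bottleneck 1. Total 6.
Augment src→gate→pump→well→dst: bottleneck 1. Total 7.
No augmenting path remains in the residual graph.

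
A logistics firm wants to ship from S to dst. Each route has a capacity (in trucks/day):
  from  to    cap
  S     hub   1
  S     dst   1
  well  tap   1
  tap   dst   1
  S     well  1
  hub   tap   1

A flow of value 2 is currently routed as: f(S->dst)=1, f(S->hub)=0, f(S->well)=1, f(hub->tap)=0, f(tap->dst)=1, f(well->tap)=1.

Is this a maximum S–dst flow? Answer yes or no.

Yes

Residual reachable from S: {S, hub, tap, well}; dst is not reachable.
Saturated cut: S->dst, tap->dst with total capacity 2 = current flow value. Flow is maximum.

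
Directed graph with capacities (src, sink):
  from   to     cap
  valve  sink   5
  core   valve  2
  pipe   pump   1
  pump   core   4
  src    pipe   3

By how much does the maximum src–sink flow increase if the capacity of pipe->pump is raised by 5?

1

Original max flow = 1.
After raising cap(pipe->pump), augmenting paths through that edge carry 1 more unit.
New max flow = 2. Increase = 1.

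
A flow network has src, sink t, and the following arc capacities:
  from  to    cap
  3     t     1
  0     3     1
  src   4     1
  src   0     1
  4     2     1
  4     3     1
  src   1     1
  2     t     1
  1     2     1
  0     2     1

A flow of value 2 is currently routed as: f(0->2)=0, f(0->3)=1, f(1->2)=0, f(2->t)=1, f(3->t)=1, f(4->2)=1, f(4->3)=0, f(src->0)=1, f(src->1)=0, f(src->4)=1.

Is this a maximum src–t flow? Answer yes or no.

Residual reachable from src: {0, 1, 2, 3, 4, src}; t is not reachable.
Saturated cut: 3->t, 2->t with total capacity 2 = current flow value. Flow is maximum.

Yes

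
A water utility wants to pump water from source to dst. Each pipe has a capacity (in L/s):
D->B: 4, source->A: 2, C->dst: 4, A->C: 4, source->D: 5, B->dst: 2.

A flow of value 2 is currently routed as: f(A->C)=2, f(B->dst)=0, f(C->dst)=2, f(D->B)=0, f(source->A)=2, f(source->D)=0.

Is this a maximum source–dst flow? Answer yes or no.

Residual path source->D->B->dst has bottleneck 2 > 0.
Pushing 2 along it raises the flow to 4, so the given flow is not maximum.

No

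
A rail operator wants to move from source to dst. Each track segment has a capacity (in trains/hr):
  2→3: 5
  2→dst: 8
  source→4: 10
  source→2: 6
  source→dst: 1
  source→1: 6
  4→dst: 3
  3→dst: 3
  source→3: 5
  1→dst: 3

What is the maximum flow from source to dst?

Augment source→dst: bottleneck 1. Total 1.
Augment source→1→dst: bottleneck 3. Total 4.
Augment source→2→dst: bottleneck 6. Total 10.
Augment source→4→dst: bottleneck 3. Total 13.
Augment source→3→dst: bottleneck 3. Total 16.
No augmenting path remains in the residual graph.

16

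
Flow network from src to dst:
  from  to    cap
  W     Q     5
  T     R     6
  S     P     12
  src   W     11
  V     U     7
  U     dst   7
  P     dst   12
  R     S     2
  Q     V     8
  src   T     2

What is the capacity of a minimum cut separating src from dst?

7

Max flow = 7 (via 2 augmenting paths).
In the residual at optimum, the set reachable from src is {W, src}.
Cut edges: W→Q (cap 5), src→T (cap 2). Sum = 7.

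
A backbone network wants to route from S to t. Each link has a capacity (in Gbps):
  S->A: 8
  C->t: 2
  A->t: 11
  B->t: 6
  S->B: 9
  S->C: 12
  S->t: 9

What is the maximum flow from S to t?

Augment S->t: bottleneck 9. Total 9.
Augment S->A->t: bottleneck 8. Total 17.
Augment S->C->t: bottleneck 2. Total 19.
Augment S->B->t: bottleneck 6. Total 25.
No augmenting path remains in the residual graph.

25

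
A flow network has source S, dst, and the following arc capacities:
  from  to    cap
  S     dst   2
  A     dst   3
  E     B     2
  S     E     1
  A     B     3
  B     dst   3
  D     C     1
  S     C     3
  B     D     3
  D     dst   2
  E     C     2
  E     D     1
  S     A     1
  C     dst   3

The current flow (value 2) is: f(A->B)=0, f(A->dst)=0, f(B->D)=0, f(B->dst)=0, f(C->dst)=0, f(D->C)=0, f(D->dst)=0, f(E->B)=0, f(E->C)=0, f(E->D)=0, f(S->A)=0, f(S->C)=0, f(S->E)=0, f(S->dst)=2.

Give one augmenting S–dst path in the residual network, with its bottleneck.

Residual along S->A->dst: S->A: 1, A->dst: 3.
Bottleneck = min = 1.

S->A->dst, bottleneck 1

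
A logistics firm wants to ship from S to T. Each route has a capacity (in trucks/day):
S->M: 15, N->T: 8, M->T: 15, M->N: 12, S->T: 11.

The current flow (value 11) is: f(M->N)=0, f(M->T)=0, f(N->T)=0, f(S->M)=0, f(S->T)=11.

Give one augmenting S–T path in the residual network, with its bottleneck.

S->M->T, bottleneck 15

Residual along S->M->T: S->M: 15, M->T: 15.
Bottleneck = min = 15.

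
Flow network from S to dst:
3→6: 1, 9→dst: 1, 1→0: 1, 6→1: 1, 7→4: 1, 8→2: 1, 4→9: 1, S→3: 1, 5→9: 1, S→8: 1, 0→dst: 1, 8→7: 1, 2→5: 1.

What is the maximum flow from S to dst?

2

Augment S→8→7→4→9→dst: bottleneck 1. Total 1.
Augment S→3→6→1→0→dst: bottleneck 1. Total 2.
No augmenting path remains in the residual graph.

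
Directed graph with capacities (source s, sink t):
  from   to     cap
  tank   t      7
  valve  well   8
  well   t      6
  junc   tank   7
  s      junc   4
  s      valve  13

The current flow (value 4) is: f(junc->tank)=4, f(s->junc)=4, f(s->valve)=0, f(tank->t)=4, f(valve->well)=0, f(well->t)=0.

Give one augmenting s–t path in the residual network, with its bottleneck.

s->valve->well->t, bottleneck 6

Residual along s->valve->well->t: s->valve: 13, valve->well: 8, well->t: 6.
Bottleneck = min = 6.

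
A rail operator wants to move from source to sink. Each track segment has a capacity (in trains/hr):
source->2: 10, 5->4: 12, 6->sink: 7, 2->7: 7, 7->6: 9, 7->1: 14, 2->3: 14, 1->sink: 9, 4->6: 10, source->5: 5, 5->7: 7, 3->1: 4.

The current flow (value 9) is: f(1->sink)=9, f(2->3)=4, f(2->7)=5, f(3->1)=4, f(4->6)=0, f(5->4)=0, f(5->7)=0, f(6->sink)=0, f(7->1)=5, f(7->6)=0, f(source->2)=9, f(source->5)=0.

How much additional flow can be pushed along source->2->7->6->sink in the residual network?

1

Residual capacities along the path: source->2: 1, 2->7: 2, 7->6: 9, 6->sink: 7.
Minimum is 1.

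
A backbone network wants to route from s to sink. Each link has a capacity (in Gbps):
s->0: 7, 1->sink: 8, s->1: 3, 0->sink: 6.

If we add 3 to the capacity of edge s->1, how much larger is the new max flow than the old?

Original max flow = 9.
After raising cap(s->1), augmenting paths through that edge carry 3 more units.
New max flow = 12. Increase = 3.

3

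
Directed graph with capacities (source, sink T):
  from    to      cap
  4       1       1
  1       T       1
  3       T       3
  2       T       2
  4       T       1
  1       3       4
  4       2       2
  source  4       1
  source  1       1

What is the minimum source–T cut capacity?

Max flow = 2 (via 2 augmenting paths).
In the residual at optimum, the set reachable from source is {source}.
Cut edges: source→4 (cap 1), source→1 (cap 1). Sum = 2.

2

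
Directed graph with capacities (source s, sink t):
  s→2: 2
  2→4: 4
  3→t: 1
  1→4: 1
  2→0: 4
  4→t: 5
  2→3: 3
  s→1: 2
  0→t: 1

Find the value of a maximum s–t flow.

3

Augment s→1→4→t: bottleneck 1. Total 1.
Augment s→2→0→t: bottleneck 1. Total 2.
Augment s→2→3→t: bottleneck 1. Total 3.
No augmenting path remains in the residual graph.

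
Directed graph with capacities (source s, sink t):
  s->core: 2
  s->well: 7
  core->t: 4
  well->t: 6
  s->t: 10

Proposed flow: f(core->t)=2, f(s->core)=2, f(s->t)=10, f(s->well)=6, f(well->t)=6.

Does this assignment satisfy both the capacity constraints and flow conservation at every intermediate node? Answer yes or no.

Every edge has 0 ≤ f(e) ≤ cap(e).
At each intermediate node, inflow equals outflow.

Yes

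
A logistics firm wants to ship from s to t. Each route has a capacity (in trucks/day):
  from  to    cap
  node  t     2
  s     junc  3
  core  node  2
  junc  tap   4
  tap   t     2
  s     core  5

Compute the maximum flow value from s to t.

Augment s->core->node->t: bottleneck 2. Total 2.
Augment s->junc->tap->t: bottleneck 2. Total 4.
No augmenting path remains in the residual graph.

4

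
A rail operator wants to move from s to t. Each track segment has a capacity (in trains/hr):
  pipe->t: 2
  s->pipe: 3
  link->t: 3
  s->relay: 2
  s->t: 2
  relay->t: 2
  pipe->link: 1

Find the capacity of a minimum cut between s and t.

7

Max flow = 7 (via 4 augmenting paths).
In the residual at optimum, the set reachable from s is {s}.
Cut edges: s->pipe (cap 3), s->relay (cap 2), s->t (cap 2). Sum = 7.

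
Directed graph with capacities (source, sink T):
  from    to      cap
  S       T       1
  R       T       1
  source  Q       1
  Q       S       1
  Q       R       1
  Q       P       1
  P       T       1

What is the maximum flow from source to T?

Augment source->Q->S->T: bottleneck 1. Total 1.
No augmenting path remains in the residual graph.

1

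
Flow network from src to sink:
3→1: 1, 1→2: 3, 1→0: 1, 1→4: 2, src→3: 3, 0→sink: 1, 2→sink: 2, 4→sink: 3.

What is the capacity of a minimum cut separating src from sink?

Max flow = 1 (via 1 augmenting path).
In the residual at optimum, the set reachable from src is {3, src}.
Cut edges: 3→1 (cap 1). Sum = 1.

1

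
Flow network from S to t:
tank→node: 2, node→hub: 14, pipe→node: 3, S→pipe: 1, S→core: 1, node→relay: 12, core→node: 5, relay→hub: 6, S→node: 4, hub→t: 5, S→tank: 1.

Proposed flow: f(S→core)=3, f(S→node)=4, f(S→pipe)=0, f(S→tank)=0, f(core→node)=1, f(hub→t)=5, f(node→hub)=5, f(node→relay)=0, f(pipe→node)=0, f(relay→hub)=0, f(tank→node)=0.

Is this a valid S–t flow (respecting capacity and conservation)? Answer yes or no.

Capacity violated on S→core: flow 3 > capacity 1.

No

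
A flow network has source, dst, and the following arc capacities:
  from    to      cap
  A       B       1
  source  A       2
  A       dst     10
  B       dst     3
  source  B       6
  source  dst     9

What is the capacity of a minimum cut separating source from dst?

14

Max flow = 14 (via 3 augmenting paths).
In the residual at optimum, the set reachable from source is {B, source}.
Cut edges: source→A (cap 2), source→dst (cap 9), B→dst (cap 3). Sum = 14.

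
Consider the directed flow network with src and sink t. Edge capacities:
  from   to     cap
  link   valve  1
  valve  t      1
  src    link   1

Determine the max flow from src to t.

1

Augment src→link→valve→t: bottleneck 1. Total 1.
No augmenting path remains in the residual graph.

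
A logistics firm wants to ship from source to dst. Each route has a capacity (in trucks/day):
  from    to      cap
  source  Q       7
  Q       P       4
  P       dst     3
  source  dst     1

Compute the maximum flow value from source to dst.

4

Augment source->dst: bottleneck 1. Total 1.
Augment source->Q->P->dst: bottleneck 3. Total 4.
No augmenting path remains in the residual graph.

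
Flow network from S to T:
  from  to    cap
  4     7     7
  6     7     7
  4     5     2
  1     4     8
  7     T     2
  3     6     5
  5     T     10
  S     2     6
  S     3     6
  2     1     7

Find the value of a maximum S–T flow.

4

Augment S->3->6->7->T: bottleneck 2. Total 2.
Augment S->2->1->4->5->T: bottleneck 2. Total 4.
No augmenting path remains in the residual graph.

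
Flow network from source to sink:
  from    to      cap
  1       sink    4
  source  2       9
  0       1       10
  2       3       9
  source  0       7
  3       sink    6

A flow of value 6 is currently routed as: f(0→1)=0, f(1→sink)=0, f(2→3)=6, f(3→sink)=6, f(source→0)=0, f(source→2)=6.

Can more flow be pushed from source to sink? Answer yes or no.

Yes

Residual path source→0→1→sink has bottleneck 4 > 0.
Pushing 4 along it raises the flow to 10, so the given flow is not maximum.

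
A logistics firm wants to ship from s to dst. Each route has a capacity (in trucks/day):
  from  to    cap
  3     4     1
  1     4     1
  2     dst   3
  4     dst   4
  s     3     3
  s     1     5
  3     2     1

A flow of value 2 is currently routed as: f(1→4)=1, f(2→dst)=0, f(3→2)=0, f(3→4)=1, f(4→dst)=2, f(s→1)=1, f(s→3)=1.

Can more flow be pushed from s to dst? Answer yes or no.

Yes

Residual path s→3→2→dst has bottleneck 1 > 0.
Pushing 1 along it raises the flow to 3, so the given flow is not maximum.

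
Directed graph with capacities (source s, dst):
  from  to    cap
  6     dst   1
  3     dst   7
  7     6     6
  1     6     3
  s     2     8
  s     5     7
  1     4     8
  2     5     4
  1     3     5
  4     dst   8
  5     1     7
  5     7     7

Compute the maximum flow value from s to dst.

Augment s->5->7->6->dst: bottleneck 1. Total 1.
Augment s->5->1->3->dst: bottleneck 5. Total 6.
Augment s->5->1->4->dst: bottleneck 1. Total 7.
Augment s->2->5->1->4->dst: bottleneck 1. Total 8.
No augmenting path remains in the residual graph.

8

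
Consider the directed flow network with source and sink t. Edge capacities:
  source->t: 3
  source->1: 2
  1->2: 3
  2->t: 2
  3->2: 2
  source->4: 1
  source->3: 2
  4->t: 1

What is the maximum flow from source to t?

6

Augment source->t: bottleneck 3. Total 3.
Augment source->4->t: bottleneck 1. Total 4.
Augment source->1->2->t: bottleneck 2. Total 6.
No augmenting path remains in the residual graph.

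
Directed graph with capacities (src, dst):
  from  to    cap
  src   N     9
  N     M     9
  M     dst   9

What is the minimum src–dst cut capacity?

Max flow = 9 (via 1 augmenting path).
In the residual at optimum, the set reachable from src is {src}.
Cut edges: src->N (cap 9). Sum = 9.

9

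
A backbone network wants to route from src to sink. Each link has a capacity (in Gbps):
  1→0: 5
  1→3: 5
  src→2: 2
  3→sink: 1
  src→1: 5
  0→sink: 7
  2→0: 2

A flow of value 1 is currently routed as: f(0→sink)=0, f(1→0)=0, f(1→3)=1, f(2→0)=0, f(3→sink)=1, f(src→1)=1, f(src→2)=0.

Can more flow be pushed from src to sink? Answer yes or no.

Yes

Residual path src→1→0→sink has bottleneck 4 > 0.
Pushing 4 along it raises the flow to 5, so the given flow is not maximum.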